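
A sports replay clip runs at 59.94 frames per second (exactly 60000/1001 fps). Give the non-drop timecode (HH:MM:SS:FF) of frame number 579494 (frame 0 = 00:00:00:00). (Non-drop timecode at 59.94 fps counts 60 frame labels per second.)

02:40:58:14

579494 ÷ 60 = 9658 full seconds, remainder 14 frames.
9658 s = 2 h 40 min 58 s.
Timecode: 02:40:58:14.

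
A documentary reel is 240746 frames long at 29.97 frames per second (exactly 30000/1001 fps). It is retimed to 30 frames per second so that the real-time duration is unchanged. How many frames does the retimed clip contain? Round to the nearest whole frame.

240987 frames

Frames at target rate = 240746 × (30) / (30000/1001) = 120493373/500 ≈ 240986.746.
Nearest whole frame: 240987.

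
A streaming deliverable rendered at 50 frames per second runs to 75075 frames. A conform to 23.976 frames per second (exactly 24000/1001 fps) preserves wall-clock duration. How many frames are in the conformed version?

Target frames = source frames × (target rate / source rate) = 75075 × (24000/1001)/(50) = 75075 × 480/1001 = 36000.

36000 frames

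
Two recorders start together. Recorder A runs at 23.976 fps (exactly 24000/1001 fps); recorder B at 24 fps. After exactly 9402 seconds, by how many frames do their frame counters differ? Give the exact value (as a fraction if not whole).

225648/1001 frames

A emits 24000/1001 × 9402 = 225648000/1001 frames; B emits 24 × 9402 = 225648.
Difference = 225648/1001 frames (≈ 225.4226); B is ahead of A.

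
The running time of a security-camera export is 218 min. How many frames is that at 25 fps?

327000 frames

218 min = 13080 s.
Frames = 13080 × 25 = 327000.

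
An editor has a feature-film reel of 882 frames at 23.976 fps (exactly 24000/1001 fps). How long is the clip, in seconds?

36.78675 seconds

Running time = 882 / (24000/1001) = 36.78675 s.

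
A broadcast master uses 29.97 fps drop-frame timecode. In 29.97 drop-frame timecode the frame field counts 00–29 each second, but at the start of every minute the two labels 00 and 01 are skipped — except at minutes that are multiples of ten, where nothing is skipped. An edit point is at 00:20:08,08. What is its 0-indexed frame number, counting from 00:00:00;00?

36212

As if non-drop at 30 labels/s: (0 × 3600 + 20 × 60 + 8) × 30 + 8 = 36248.
Minute boundaries passed: 20; those not divisible by 10: 20 − 2 = 18; dropped labels = 2 × 18 = 36.
Actual frame index = 36248 − 36 = 36212.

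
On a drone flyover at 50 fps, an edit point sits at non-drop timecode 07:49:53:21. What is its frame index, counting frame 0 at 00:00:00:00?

frame 1409671

Total seconds to the label: (7 × 3600 + 49 × 60 + 53) = 28193.
Frame index = 28193 × 50 + 21 = 1409671.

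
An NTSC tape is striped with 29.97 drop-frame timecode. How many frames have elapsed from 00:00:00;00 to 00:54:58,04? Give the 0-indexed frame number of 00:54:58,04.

Complete 10-minute blocks: 5, each 17982 frames → 89910.
Remaining 4 whole minutes in the current block: 1800 + 3 × 1798 = 7194 frames.
Within the current minute: 58 × 30 + 4 − 2 = 1742 (labels ;00/;01 skipped at this minute). Total = 89910 + 7194 + 1742 = 98846.

98846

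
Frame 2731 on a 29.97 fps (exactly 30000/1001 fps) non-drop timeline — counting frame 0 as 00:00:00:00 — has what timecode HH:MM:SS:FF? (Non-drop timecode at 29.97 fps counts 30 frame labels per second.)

00:01:31:01

2731 ÷ 30 = 91 full seconds, remainder 1 frame.
91 s = 0 h 1 min 31 s.
Timecode: 00:01:31:01.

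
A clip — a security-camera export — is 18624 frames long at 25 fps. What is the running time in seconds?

Running time = 18624 / (25) = 744.96 s.

744.96 seconds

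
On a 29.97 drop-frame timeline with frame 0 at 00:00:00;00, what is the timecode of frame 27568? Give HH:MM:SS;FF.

00:15:19;26

Each 10-minute DF block holds 10 × 60 × 30 − 9 × 2 = 17982 frames. 27568 ÷ 17982 → 1 full block, remainder 9586.
Within the partial block the first minute is 1800 frames and each further minute 1798, so 5 further minute boundaries passed. Total skipped labels = 18 × 1 + 2 × 5 = 28.
Non-drop label index = 27568 + 28 = 27596; at 30 labels/s that is 00:15:19:26, i.e. DF 00:15:19;26.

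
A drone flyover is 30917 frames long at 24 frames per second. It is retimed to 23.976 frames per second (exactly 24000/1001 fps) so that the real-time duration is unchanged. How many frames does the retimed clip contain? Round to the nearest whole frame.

30886 frames

Frames at target rate = 30917 × (24000/1001) / (24) = 30917000/1001 ≈ 30886.114.
Nearest whole frame: 30886.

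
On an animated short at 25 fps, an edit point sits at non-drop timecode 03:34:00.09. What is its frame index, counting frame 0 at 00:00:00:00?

321009

Total seconds to the label: (3 × 3600 + 34 × 60 + 0) = 12840.
Frame index = 12840 × 25 + 9 = 321009.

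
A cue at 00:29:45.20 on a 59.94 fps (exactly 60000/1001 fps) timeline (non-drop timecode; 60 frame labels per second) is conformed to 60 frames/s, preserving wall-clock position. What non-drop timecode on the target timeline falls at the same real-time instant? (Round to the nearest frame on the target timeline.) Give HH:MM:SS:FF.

00:29:47:07

Source frame index: (0×3600 + 29×60 + 45) × 60 + 20 = 107120.
Real time: 107120 / (60000/1001) = 1340339/750 s.
Target frame: (1340339/750) × (60) = 2680678/25 ≈ 107227.120 → 107227.
At 60 labels/s: frame 107227 → 00:29:47:07.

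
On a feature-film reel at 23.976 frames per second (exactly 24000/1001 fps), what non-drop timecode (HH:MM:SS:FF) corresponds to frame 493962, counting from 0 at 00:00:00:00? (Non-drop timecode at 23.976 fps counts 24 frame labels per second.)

05:43:01:18

493962 ÷ 24 = 20581 full seconds, remainder 18 frames.
20581 s = 5 h 43 min 1 s.
Timecode: 05:43:01:18.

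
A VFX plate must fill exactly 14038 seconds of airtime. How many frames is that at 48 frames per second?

673824 frames

Frames = 14038 × 48 = 673824.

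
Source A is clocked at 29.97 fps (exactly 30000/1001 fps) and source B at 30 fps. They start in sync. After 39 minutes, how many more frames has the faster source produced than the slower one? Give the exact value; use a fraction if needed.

39 min = 2340 s.
A emits 30000/1001 × 2340 = 5400000/77 frames; B emits 30 × 2340 = 70200.
Difference = 5400/77 frames (≈ 70.1299); B is ahead of A.

5400/77 frames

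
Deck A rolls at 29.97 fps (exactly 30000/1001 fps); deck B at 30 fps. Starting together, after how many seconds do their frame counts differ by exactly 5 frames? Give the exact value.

The gap grows by |30 − 30000/1001| = 30/1001 frames per second.
Time for a 5-frame gap: 5 ÷ (30/1001) = 1001/6 s.

1001/6 seconds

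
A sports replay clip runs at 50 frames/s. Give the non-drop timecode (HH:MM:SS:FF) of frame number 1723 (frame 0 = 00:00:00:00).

00:00:34:23

1723 ÷ 50 = 34 full seconds, remainder 23 frames.
34 s = 0 h 0 min 34 s.
Timecode: 00:00:34:23.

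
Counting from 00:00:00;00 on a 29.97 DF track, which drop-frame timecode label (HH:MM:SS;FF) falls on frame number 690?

Ten DF minutes hold 17982 frames, so frame 690 lies in block 0 (frames 0–17981) with 690 frames into that block.
The block's first minute is 1800 frames and the rest 1798 each; 690 frames reaches minute 0, so 0 × 18 + 0 × 2 = 0 labels have been skipped so far.
Adding those back, label number 690 + 0 = 690 at 30 labels/s is 23 s + 0 f = 0 h 0 min 23 s frame 0, i.e. 00:00:23;00.

00:00:23;00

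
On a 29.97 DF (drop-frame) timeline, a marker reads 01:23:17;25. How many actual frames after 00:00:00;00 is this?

149785

Complete 10-minute blocks: 8, each 17982 frames → 143856.
Remaining 3 whole minutes in the current block: 1800 + 2 × 1798 = 5396 frames.
Within the current minute: 17 × 30 + 25 − 2 = 533 (labels ;00/;01 skipped at this minute). Total = 143856 + 5396 + 533 = 149785.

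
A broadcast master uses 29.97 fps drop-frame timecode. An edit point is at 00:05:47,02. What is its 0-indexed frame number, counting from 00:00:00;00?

10402

Complete 10-minute blocks: 0, each 17982 frames → 0.
Remaining 5 whole minutes in the current block: 1800 + 4 × 1798 = 8992 frames.
Within the current minute: 47 × 30 + 2 − 2 = 1410 (labels ;00/;01 skipped at this minute). Total = 0 + 8992 + 1410 = 10402.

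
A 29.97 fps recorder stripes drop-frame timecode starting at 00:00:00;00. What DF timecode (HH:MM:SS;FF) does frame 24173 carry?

Ten DF minutes hold 17982 frames, so frame 24173 lies in block 1 (frames 17982–35963) with 6191 frames into that block.
The block's first minute is 1800 frames and the rest 1798 each; 6191 frames reaches minute 3, so 1 × 18 + 3 × 2 = 24 labels have been skipped so far.
Adding those back, label number 24173 + 24 = 24197 at 30 labels/s is 806 s + 17 f = 0 h 13 min 26 s frame 17, i.e. 00:13:26;17.

00:13:26;17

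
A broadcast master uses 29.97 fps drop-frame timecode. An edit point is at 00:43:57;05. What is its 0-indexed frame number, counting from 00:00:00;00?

79037

Complete 10-minute blocks: 4, each 17982 frames → 71928.
Remaining 3 whole minutes in the current block: 1800 + 2 × 1798 = 5396 frames.
Within the current minute: 57 × 30 + 5 − 2 = 1713 (labels ;00/;01 skipped at this minute). Total = 71928 + 5396 + 1713 = 79037.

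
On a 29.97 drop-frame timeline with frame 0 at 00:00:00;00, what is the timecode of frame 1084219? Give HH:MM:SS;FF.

10:02:56;23

Each 10-minute DF block holds 10 × 60 × 30 − 9 × 2 = 17982 frames. 1084219 ÷ 17982 → 60 full blocks, remainder 5299.
Within the partial block the first minute is 1800 frames and each further minute 1798, so 2 further minute boundaries passed. Total skipped labels = 18 × 60 + 2 × 2 = 1084.
Non-drop label index = 1084219 + 1084 = 1085303; at 30 labels/s that is 10:02:56:23, i.e. DF 10:02:56;23.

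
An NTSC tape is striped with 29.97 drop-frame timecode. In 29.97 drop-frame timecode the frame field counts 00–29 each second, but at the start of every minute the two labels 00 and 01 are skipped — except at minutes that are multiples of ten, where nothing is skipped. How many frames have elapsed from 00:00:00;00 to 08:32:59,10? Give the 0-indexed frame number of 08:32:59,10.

As if non-drop at 30 labels/s: (8 × 3600 + 32 × 60 + 59) × 30 + 10 = 923380.
Minute boundaries passed: 512; those not divisible by 10: 512 − 51 = 461; dropped labels = 2 × 461 = 922.
Actual frame index = 923380 − 922 = 922458.

922458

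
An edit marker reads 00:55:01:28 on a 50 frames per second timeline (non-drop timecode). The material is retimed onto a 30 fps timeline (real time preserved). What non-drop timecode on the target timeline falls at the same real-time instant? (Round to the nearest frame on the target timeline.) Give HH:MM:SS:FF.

Source frame index: (0×3600 + 55×60 + 1) × 50 + 28 = 165078.
Real time: 165078 / (50) = 82539/25 s.
Target frame: (82539/25) × (30) = 495234/5 ≈ 99046.800 → 99047.
At 30 labels/s: frame 99047 → 00:55:01:17.

00:55:01:17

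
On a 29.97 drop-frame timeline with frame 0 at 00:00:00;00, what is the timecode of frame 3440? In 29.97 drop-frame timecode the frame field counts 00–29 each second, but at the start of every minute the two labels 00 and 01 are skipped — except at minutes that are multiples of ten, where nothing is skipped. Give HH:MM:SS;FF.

00:01:54;22

Ten DF minutes hold 17982 frames, so frame 3440 lies in block 0 (frames 0–17981) with 3440 frames into that block.
The block's first minute is 1800 frames and the rest 1798 each; 3440 frames reaches minute 1, so 0 × 18 + 1 × 2 = 2 labels have been skipped so far.
Adding those back, label number 3440 + 2 = 3442 at 30 labels/s is 114 s + 22 f = 0 h 1 min 54 s frame 22, i.e. 00:01:54;22.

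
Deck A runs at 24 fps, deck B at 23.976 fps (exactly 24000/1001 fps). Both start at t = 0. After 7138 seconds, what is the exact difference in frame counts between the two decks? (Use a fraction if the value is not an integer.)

A emits 24 × 7138 = 171312 frames; B emits 24000/1001 × 7138 = 171312000/1001.
Difference = 171312/1001 frames (≈ 171.1409); B is behind A.

171312/1001 frames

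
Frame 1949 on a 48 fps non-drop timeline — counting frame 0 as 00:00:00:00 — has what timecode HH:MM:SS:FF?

00:00:40:29

1949 ÷ 48 = 40 full seconds, remainder 29 frames.
40 s = 0 h 0 min 40 s.
Timecode: 00:00:40:29.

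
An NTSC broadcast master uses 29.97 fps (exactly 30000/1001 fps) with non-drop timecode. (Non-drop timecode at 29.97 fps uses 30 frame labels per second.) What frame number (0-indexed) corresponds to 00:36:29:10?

frame 65680

Total seconds to the label: (0 × 3600 + 36 × 60 + 29) = 2189.
Frame index = 2189 × 30 + 10 = 65680.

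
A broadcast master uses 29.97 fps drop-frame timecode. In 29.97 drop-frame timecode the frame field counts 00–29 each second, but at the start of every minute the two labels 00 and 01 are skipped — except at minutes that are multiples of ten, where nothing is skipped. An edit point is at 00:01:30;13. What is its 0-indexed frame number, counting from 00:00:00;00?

As if non-drop at 30 labels/s: (0 × 3600 + 1 × 60 + 30) × 30 + 13 = 2713.
Minute boundaries passed: 1; those not divisible by 10: 1 − 0 = 1; dropped labels = 2 × 1 = 2.
Actual frame index = 2713 − 2 = 2711.

2711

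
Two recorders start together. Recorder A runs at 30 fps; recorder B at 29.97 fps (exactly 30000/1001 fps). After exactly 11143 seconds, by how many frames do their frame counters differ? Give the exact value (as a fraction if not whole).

A emits 30 × 11143 = 334290 frames; B emits 30000/1001 × 11143 = 30390000/91.
Difference = 30390/91 frames (≈ 333.9560); B is behind A.

30390/91 frames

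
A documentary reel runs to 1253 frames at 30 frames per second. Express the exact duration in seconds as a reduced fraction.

1253/30 seconds

Running time = 1253 ÷ (30) = 1253 × 1/30 = 1253/30 s.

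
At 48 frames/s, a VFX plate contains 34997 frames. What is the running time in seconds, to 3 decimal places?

Running time = 34997 × 1/48 = 34997/48 s ≈ 729.104 s.

729.104 seconds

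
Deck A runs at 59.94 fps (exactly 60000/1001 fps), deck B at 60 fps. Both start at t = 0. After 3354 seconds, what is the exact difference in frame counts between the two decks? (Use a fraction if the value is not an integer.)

A emits 60000/1001 × 3354 = 15480000/77 frames; B emits 60 × 3354 = 201240.
Difference = 15480/77 frames (≈ 201.0390); B is ahead of A.

15480/77 frames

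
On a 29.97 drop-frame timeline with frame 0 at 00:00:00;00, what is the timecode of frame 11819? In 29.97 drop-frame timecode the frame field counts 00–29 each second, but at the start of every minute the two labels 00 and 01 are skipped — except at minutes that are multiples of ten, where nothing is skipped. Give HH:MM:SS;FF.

Ten DF minutes hold 17982 frames, so frame 11819 lies in block 0 (frames 0–17981) with 11819 frames into that block.
The block's first minute is 1800 frames and the rest 1798 each; 11819 frames reaches minute 6, so 0 × 18 + 6 × 2 = 12 labels have been skipped so far.
Adding those back, label number 11819 + 12 = 11831 at 30 labels/s is 394 s + 11 f = 0 h 6 min 34 s frame 11, i.e. 00:06:34;11.

00:06:34;11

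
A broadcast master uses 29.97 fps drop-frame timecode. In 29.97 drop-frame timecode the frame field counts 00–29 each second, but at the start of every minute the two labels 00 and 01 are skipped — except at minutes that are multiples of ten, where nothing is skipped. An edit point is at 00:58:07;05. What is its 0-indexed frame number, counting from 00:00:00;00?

Complete 10-minute blocks: 5, each 17982 frames → 89910.
Remaining 8 whole minutes in the current block: 1800 + 7 × 1798 = 14386 frames.
Within the current minute: 7 × 30 + 5 − 2 = 213 (labels ;00/;01 skipped at this minute). Total = 89910 + 14386 + 213 = 104509.

104509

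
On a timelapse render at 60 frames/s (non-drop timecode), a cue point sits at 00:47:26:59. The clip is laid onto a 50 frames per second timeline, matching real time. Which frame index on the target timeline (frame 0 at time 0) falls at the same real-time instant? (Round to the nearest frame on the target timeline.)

Source frame index: (0×3600 + 47×60 + 26) × 60 + 59 = 170819.
Real time: 170819 / (60) = 170819/60 s.
Target frame: (170819/60) × (50) = 854095/6 ≈ 142349.167 → 142349.

frame 142349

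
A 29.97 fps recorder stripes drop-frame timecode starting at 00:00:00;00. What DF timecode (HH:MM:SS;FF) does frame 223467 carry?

Each 10-minute DF block holds 10 × 60 × 30 − 9 × 2 = 17982 frames. 223467 ÷ 17982 → 12 full blocks, remainder 7683.
Within the partial block the first minute is 1800 frames and each further minute 1798, so 4 further minute boundaries passed. Total skipped labels = 18 × 12 + 2 × 4 = 224.
Non-drop label index = 223467 + 224 = 223691; at 30 labels/s that is 02:04:16:11, i.e. DF 02:04:16;11.

02:04:16;11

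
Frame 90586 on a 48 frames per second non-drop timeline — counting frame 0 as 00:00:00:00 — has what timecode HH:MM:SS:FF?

90586 ÷ 48 = 1887 full seconds, remainder 10 frames.
1887 s = 0 h 31 min 27 s.
Timecode: 00:31:27:10.

00:31:27:10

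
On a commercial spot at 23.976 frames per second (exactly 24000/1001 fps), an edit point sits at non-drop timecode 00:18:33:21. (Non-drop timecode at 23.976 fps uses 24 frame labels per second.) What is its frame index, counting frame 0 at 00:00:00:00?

Total seconds to the label: (0 × 3600 + 18 × 60 + 33) = 1113.
Frame index = 1113 × 24 + 21 = 26733.

26733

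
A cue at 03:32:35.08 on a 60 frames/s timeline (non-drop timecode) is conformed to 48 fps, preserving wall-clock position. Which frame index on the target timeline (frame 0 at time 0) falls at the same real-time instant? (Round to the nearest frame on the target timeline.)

frame 612246

Source frame index: (3×3600 + 32×60 + 35) × 60 + 8 = 765308.
Real time: 765308 / (60) = 191327/15 s.
Target frame: (191327/15) × (48) = 3061232/5 ≈ 612246.400 → 612246.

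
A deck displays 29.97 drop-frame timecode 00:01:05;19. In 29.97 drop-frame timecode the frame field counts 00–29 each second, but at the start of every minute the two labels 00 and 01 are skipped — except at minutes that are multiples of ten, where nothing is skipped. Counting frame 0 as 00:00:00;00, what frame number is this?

1967

As if non-drop at 30 labels/s: (0 × 3600 + 1 × 60 + 5) × 30 + 19 = 1969.
Minute boundaries passed: 1; those not divisible by 10: 1 − 0 = 1; dropped labels = 2 × 1 = 2.
Actual frame index = 1969 − 2 = 1967.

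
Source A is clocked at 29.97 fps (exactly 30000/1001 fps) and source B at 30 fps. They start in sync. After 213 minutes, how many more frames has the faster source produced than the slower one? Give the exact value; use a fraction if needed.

383400/1001 frames

213 min = 12780 s.
A emits 30000/1001 × 12780 = 383400000/1001 frames; B emits 30 × 12780 = 383400.
Difference = 383400/1001 frames (≈ 383.0170); B is ahead of A.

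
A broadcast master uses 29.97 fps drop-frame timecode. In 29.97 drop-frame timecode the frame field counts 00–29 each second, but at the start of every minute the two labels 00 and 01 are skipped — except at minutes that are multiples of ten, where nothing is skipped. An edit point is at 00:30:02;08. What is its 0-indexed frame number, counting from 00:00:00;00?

As if non-drop at 30 labels/s: (0 × 3600 + 30 × 60 + 2) × 30 + 8 = 54068.
Minute boundaries passed: 30; those not divisible by 10: 30 − 3 = 27; dropped labels = 2 × 27 = 54.
Actual frame index = 54068 − 54 = 54014.

54014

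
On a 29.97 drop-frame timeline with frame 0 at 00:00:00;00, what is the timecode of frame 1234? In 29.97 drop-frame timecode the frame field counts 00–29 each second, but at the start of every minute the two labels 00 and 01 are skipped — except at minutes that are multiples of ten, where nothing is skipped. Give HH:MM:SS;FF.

00:00:41;04

Each 10-minute DF block holds 10 × 60 × 30 − 9 × 2 = 17982 frames. 1234 ÷ 17982 → 0 full blocks, remainder 1234.
Within the partial block the first minute is 1800 frames and each further minute 1798, so 0 further minute boundaries passed. Total skipped labels = 18 × 0 + 2 × 0 = 0.
Non-drop label index = 1234 + 0 = 1234; at 30 labels/s that is 00:00:41:04, i.e. DF 00:00:41;04.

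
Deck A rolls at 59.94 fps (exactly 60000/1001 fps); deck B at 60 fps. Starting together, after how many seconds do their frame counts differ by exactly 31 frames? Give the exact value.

The gap grows by |60 − 60000/1001| = 60/1001 frames per second.
Time for a 31-frame gap: 31 ÷ (60/1001) = 31031/60 s.

31031/60 seconds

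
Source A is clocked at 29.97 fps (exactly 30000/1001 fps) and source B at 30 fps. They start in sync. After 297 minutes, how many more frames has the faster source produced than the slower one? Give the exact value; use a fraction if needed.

48600/91 frames

297 min = 17820 s.
A emits 30000/1001 × 17820 = 48600000/91 frames; B emits 30 × 17820 = 534600.
Difference = 48600/91 frames (≈ 534.0659); B is ahead of A.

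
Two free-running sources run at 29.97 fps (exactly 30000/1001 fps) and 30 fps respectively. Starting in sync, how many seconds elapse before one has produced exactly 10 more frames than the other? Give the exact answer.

The gap grows by |30 − 30000/1001| = 30/1001 frames per second.
Time for a 10-frame gap: 10 ÷ (30/1001) = 1001/3 s.

1001/3 seconds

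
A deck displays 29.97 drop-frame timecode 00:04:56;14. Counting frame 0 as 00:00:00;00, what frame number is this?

Complete 10-minute blocks: 0, each 17982 frames → 0.
Remaining 4 whole minutes in the current block: 1800 + 3 × 1798 = 7194 frames.
Within the current minute: 56 × 30 + 14 − 2 = 1692 (labels ;00/;01 skipped at this minute). Total = 0 + 7194 + 1692 = 8886.

8886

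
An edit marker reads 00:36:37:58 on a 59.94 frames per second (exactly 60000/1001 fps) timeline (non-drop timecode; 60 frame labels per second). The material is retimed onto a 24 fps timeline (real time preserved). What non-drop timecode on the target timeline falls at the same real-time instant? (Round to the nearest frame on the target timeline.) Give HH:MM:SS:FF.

00:36:40:04

Source frame index: (0×3600 + 36×60 + 37) × 60 + 58 = 131878.
Real time: 131878 / (60000/1001) = 66004939/30000 s.
Target frame: (66004939/30000) × (24) = 66004939/1250 ≈ 52803.951 → 52804.
At 24 labels/s: frame 52804 → 00:36:40:04.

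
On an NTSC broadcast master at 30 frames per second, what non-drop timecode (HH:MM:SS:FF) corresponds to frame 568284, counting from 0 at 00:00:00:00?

568284 ÷ 30 = 18942 full seconds, remainder 24 frames.
18942 s = 5 h 15 min 42 s.
Timecode: 05:15:42:24.

05:15:42:24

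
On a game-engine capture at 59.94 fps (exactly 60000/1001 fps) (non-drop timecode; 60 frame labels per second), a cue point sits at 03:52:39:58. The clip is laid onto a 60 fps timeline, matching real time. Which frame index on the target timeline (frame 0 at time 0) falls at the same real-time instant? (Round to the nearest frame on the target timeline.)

Source frame index: (3×3600 + 52×60 + 39) × 60 + 58 = 837598.
Real time: 837598 / (60000/1001) = 419217799/30000 s.
Target frame: (419217799/30000) × (60) = 419217799/500 ≈ 838435.598 → 838436.

frame 838436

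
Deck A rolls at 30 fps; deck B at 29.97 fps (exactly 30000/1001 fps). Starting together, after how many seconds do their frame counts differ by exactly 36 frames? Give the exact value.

The gap grows by |30000/1001 − 30| = 30/1001 frames per second.
Time for a 36-frame gap: 36 ÷ (30/1001) = 1201.2 s.

1201.2 seconds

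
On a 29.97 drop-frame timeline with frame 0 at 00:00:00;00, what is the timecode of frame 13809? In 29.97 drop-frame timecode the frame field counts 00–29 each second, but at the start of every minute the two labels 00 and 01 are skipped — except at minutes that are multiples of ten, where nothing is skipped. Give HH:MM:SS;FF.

00:07:40;23

Each 10-minute DF block holds 10 × 60 × 30 − 9 × 2 = 17982 frames. 13809 ÷ 17982 → 0 full blocks, remainder 13809.
Within the partial block the first minute is 1800 frames and each further minute 1798, so 7 further minute boundaries passed. Total skipped labels = 18 × 0 + 2 × 7 = 14.
Non-drop label index = 13809 + 14 = 13823; at 30 labels/s that is 00:07:40:23, i.e. DF 00:07:40;23.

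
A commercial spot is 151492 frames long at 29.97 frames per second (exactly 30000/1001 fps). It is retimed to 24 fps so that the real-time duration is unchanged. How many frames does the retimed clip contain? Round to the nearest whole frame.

Frames at target rate = 151492 × (24) / (30000/1001) = 75821746/625 ≈ 121314.794.
Nearest whole frame: 121315.

121315 frames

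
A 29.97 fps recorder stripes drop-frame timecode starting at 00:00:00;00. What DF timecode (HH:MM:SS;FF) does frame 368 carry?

Each 10-minute DF block holds 10 × 60 × 30 − 9 × 2 = 17982 frames. 368 ÷ 17982 → 0 full blocks, remainder 368.
Within the partial block the first minute is 1800 frames and each further minute 1798, so 0 further minute boundaries passed. Total skipped labels = 18 × 0 + 2 × 0 = 0.
Non-drop label index = 368 + 0 = 368; at 30 labels/s that is 00:00:12:08, i.e. DF 00:00:12;08.

00:00:12;08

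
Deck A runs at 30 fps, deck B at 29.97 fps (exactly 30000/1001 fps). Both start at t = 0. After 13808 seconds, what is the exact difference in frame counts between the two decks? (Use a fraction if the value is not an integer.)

414240/1001 frames

A emits 30 × 13808 = 414240 frames; B emits 30000/1001 × 13808 = 414240000/1001.
Difference = 414240/1001 frames (≈ 413.8262); B is behind A.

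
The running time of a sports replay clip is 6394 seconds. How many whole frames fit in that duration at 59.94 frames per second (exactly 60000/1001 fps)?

Frames = 6394 × 60000/1001 = 383640000/1001 ≈ 383256.7433.
Complete frames: 383256.

383256 frames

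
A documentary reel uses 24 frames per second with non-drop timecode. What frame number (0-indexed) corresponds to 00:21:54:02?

31538

Total seconds to the label: (0 × 3600 + 21 × 60 + 54) = 1314.
Frame index = 1314 × 24 + 2 = 31538.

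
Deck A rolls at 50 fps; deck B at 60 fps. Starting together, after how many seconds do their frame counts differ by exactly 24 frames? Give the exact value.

2.4 seconds

The gap grows by |60 − 50| = 10 frames per second.
Time for a 24-frame gap: 24 ÷ (10) = 2.4 s.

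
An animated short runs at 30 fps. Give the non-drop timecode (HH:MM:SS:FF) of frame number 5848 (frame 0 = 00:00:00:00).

00:03:14:28

5848 ÷ 30 = 194 full seconds, remainder 28 frames.
194 s = 0 h 3 min 14 s.
Timecode: 00:03:14:28.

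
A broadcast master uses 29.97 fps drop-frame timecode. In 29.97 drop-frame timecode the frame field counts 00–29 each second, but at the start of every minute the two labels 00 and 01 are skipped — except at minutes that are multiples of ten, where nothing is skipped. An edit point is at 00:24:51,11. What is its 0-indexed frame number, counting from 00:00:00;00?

Complete 10-minute blocks: 2, each 17982 frames → 35964.
Remaining 4 whole minutes in the current block: 1800 + 3 × 1798 = 7194 frames.
Within the current minute: 51 × 30 + 11 − 2 = 1539 (labels ;00/;01 skipped at this minute). Total = 35964 + 7194 + 1539 = 44697.

44697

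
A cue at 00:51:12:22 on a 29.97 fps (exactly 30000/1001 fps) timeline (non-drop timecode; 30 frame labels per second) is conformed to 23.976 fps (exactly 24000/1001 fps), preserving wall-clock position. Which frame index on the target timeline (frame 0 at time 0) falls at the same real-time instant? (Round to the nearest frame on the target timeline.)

Source frame index: (0×3600 + 51×60 + 12) × 30 + 22 = 92182.
Real time: 92182 / (30000/1001) = 46137091/15000 s.
Target frame: (46137091/15000) × (24000/1001) = 368728/5 ≈ 73745.600 → 73746.

frame 73746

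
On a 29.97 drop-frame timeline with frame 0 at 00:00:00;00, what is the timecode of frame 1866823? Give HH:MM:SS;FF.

Ten DF minutes hold 17982 frames, so frame 1866823 lies in block 103 (frames 1852146–1870127) with 14677 frames into that block.
The block's first minute is 1800 frames and the rest 1798 each; 14677 frames reaches minute 8, so 103 × 18 + 8 × 2 = 1870 labels have been skipped so far.
Adding those back, label number 1866823 + 1870 = 1868693 at 30 labels/s is 62289 s + 23 f = 17 h 18 min 9 s frame 23, i.e. 17:18:09;23.

17:18:09;23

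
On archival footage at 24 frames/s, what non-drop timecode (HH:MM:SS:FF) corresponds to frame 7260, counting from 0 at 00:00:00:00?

7260 ÷ 24 = 302 full seconds, remainder 12 frames.
302 s = 0 h 5 min 2 s.
Timecode: 00:05:02:12.

00:05:02:12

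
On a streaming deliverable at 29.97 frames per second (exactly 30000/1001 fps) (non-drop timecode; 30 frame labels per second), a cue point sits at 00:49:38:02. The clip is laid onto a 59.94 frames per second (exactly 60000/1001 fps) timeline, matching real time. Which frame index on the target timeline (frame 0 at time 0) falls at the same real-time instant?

frame 178684

Source frame index: (0×3600 + 49×60 + 38) × 30 + 2 = 89342.
Real time: 89342 / (30000/1001) = 44715671/15000 s.
Target frame: (44715671/15000) × (60000/1001) = 178684.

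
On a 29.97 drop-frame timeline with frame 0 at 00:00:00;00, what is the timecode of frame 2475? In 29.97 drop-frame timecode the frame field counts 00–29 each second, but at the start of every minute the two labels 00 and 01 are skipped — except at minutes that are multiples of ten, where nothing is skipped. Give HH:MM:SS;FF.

Ten DF minutes hold 17982 frames, so frame 2475 lies in block 0 (frames 0–17981) with 2475 frames into that block.
The block's first minute is 1800 frames and the rest 1798 each; 2475 frames reaches minute 1, so 0 × 18 + 1 × 2 = 2 labels have been skipped so far.
Adding those back, label number 2475 + 2 = 2477 at 30 labels/s is 82 s + 17 f = 0 h 1 min 22 s frame 17, i.e. 00:01:22;17.

00:01:22;17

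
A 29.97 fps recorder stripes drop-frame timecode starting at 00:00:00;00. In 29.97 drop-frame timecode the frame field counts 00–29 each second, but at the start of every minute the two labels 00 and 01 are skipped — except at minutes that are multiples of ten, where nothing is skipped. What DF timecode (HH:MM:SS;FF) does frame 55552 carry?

00:30:53;16

Each 10-minute DF block holds 10 × 60 × 30 − 9 × 2 = 17982 frames. 55552 ÷ 17982 → 3 full blocks, remainder 1606.
Within the partial block the first minute is 1800 frames and each further minute 1798, so 0 further minute boundaries passed. Total skipped labels = 18 × 3 + 2 × 0 = 54.
Non-drop label index = 55552 + 54 = 55606; at 30 labels/s that is 00:30:53:16, i.e. DF 00:30:53;16.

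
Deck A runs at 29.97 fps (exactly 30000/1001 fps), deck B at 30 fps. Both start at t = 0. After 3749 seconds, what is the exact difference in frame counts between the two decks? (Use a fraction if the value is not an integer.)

112470/1001 frames

A emits 30000/1001 × 3749 = 112470000/1001 frames; B emits 30 × 3749 = 112470.
Difference = 112470/1001 frames (≈ 112.3576); B is ahead of A.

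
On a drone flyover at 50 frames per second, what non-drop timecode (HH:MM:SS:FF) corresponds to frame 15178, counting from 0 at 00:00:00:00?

00:05:03:28

15178 ÷ 50 = 303 full seconds, remainder 28 frames.
303 s = 0 h 5 min 3 s.
Timecode: 00:05:03:28.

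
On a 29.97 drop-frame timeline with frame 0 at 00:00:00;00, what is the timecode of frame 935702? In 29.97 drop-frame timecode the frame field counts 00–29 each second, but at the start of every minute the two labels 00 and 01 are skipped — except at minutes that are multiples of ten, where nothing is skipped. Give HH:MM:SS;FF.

08:40:21;08

Each 10-minute DF block holds 10 × 60 × 30 − 9 × 2 = 17982 frames. 935702 ÷ 17982 → 52 full blocks, remainder 638.
Within the partial block the first minute is 1800 frames and each further minute 1798, so 0 further minute boundaries passed. Total skipped labels = 18 × 52 + 2 × 0 = 936.
Non-drop label index = 935702 + 936 = 936638; at 30 labels/s that is 08:40:21:08, i.e. DF 08:40:21;08.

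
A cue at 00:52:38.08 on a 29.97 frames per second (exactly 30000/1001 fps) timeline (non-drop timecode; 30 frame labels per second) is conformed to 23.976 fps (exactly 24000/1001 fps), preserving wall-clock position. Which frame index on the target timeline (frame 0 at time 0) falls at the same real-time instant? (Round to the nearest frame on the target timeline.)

frame 75798

Source frame index: (0×3600 + 52×60 + 38) × 30 + 8 = 94748.
Real time: 94748 / (30000/1001) = 23710687/7500 s.
Target frame: (23710687/7500) × (24000/1001) = 378992/5 ≈ 75798.400 → 75798.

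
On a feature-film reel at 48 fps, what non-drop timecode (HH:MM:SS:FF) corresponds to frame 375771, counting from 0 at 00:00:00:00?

02:10:28:27

375771 ÷ 48 = 7828 full seconds, remainder 27 frames.
7828 s = 2 h 10 min 28 s.
Timecode: 02:10:28:27.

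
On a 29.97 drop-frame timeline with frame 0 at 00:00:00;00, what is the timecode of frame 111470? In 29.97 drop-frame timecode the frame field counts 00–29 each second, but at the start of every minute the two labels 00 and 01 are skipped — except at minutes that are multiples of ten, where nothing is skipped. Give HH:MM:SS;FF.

Ten DF minutes hold 17982 frames, so frame 111470 lies in block 6 (frames 107892–125873) with 3578 frames into that block.
The block's first minute is 1800 frames and the rest 1798 each; 3578 frames reaches minute 1, so 6 × 18 + 1 × 2 = 110 labels have been skipped so far.
Adding those back, label number 111470 + 110 = 111580 at 30 labels/s is 3719 s + 10 f = 1 h 1 min 59 s frame 10, i.e. 01:01:59;10.

01:01:59;10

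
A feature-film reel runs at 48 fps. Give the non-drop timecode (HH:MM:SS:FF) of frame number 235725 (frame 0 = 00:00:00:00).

01:21:50:45

235725 ÷ 48 = 4910 full seconds, remainder 45 frames.
4910 s = 1 h 21 min 50 s.
Timecode: 01:21:50:45.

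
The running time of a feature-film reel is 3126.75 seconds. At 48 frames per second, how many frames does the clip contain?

150084 frames

Frames = 3126.75 × 48 = 150084.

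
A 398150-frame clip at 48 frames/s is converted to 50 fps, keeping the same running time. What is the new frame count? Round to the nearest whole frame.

414740 frames

Frames at target rate = 398150 × (50) / (48) = 4976875/12 ≈ 414739.583.
Nearest whole frame: 414740.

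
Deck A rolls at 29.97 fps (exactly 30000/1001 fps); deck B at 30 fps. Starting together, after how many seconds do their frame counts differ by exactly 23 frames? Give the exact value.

23023/30 seconds

The gap grows by |30 − 30000/1001| = 30/1001 frames per second.
Time for a 23-frame gap: 23 ÷ (30/1001) = 23023/30 s.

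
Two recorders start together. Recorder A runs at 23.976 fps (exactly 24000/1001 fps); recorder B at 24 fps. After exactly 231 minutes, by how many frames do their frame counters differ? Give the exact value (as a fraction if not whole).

231 min = 13860 s.
A emits 24000/1001 × 13860 = 4320000/13 frames; B emits 24 × 13860 = 332640.
Difference = 4320/13 frames (≈ 332.3077); B is ahead of A.

4320/13 frames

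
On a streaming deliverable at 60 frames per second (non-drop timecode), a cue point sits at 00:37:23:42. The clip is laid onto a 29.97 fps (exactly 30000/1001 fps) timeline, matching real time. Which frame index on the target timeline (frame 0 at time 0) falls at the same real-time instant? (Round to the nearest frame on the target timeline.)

Source frame index: (0×3600 + 37×60 + 23) × 60 + 42 = 134622.
Real time: 134622 / (60) = 22437/10 s.
Target frame: (22437/10) × (30000/1001) = 67311000/1001 ≈ 67243.756 → 67244.

frame 67244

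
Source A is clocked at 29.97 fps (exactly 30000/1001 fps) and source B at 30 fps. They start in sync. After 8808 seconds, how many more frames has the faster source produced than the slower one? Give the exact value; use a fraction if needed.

264240/1001 frames

A emits 30000/1001 × 8808 = 264240000/1001 frames; B emits 30 × 8808 = 264240.
Difference = 264240/1001 frames (≈ 263.9760); B is ahead of A.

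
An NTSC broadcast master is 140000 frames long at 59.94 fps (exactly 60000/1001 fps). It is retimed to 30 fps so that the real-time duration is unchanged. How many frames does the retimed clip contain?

Target frames = source frames × (target rate / source rate) = 140000 × (30)/(60000/1001) = 140000 × 1001/2000 = 70070.

70070 frames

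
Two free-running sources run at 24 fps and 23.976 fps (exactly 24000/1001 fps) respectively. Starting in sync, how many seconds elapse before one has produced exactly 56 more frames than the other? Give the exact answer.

7007/3 seconds

The gap grows by |24000/1001 − 24| = 24/1001 frames per second.
Time for a 56-frame gap: 56 ÷ (24/1001) = 7007/3 s.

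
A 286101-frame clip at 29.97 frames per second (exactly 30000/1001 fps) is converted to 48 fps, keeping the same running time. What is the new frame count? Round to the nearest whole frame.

Frames at target rate = 286101 × (48) / (30000/1001) = 286387101/625 ≈ 458219.362.
Nearest whole frame: 458219.

458219 frames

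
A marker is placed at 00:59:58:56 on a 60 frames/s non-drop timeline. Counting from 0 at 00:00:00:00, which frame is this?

215936

Total seconds to the label: (0 × 3600 + 59 × 60 + 58) = 3598.
Frame index = 3598 × 60 + 56 = 215936.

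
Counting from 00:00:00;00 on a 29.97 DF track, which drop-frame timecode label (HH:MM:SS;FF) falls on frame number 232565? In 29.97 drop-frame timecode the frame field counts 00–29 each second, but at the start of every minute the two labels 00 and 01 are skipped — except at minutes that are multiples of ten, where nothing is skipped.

02:09:19;29

Ten DF minutes hold 17982 frames, so frame 232565 lies in block 12 (frames 215784–233765) with 16781 frames into that block.
The block's first minute is 1800 frames and the rest 1798 each; 16781 frames reaches minute 9, so 12 × 18 + 9 × 2 = 234 labels have been skipped so far.
Adding those back, label number 232565 + 234 = 232799 at 30 labels/s is 7759 s + 29 f = 2 h 9 min 19 s frame 29, i.e. 02:09:19;29.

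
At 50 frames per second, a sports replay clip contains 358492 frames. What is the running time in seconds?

Running time = 358492 / (50) = 7169.84 s.

7169.84 seconds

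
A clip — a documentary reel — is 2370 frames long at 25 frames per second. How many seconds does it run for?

94.8 seconds

Running time = 2370 / (25) = 94.8 s.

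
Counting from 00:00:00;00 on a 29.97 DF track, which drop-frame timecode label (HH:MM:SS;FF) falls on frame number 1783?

Ten DF minutes hold 17982 frames, so frame 1783 lies in block 0 (frames 0–17981) with 1783 frames into that block.
The block's first minute is 1800 frames and the rest 1798 each; 1783 frames reaches minute 0, so 0 × 18 + 0 × 2 = 0 labels have been skipped so far.
Adding those back, label number 1783 + 0 = 1783 at 30 labels/s is 59 s + 13 f = 0 h 0 min 59 s frame 13, i.e. 00:00:59;13.

00:00:59;13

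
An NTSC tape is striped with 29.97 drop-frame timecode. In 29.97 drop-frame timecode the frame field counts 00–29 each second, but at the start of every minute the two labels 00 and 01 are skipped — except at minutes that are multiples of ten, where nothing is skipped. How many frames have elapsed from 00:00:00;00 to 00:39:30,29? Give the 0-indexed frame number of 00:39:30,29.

71057

Complete 10-minute blocks: 3, each 17982 frames → 53946.
Remaining 9 whole minutes in the current block: 1800 + 8 × 1798 = 16184 frames.
Within the current minute: 30 × 30 + 29 − 2 = 927 (labels ;00/;01 skipped at this minute). Total = 53946 + 16184 + 927 = 71057.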